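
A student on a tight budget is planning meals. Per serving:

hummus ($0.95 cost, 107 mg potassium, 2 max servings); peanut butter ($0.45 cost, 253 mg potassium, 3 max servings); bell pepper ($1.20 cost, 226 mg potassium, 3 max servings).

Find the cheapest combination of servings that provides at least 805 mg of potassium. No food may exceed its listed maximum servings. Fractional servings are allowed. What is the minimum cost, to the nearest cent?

$1.59

Cost per mg of potassium: peanut butter $0.0018, bell pepper $0.0053, hummus $0.0089.
Take 3 servings of peanut butter: +759.0 mg potassium for $1.35 (total $1.35, still need 46.0 mg).
Take 0.2035 servings of bell pepper: +46.0 mg potassium for $0.24 (total $1.59, still need 0.0 mg).
Greedy by cheapest-per-mg is optimal for a single linear constraint, so the minimum cost is $1.59.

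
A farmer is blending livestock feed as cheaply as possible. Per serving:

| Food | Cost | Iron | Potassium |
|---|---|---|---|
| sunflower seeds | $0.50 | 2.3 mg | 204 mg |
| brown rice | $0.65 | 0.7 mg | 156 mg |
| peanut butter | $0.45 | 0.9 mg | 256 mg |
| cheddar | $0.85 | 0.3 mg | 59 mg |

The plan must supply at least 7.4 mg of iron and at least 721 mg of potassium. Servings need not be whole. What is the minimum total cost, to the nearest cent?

The cheapest plan sits at a corner of the feasible region — with two constraints it uses at most two foods.
sunflower seeds only: max(7.4/2.3, 721/204) = 3.534 servings → $1.77.
brown rice only: max(7.4/0.7, 721/156) = 10.57 servings → $6.87.
peanut butter only: max(7.4/0.9, 721/256) = 8.222 servings → $3.70.
cheddar only: max(7.4/0.3, 721/59) = 24.67 servings → $20.97.
sunflower seeds + brown rice with both tight: 3.008 servings and 0.6884 servings → $1.95.
sunflower seeds + peanut butter with both tight: 3.074 servings and 0.367 servings → $1.70.
sunflower seeds + cheddar with both tight: 2.957 servings and 1.996 servings → $3.18.
brown rice + peanut butter with both targets exact would need a negative amount; discard.
brown rice + cheddar with both targets exact would need a negative amount; discard.
peanut butter + cheddar with both targets exact would need a negative amount; discard.
Cheapest feasible corner: $1.70.

$1.70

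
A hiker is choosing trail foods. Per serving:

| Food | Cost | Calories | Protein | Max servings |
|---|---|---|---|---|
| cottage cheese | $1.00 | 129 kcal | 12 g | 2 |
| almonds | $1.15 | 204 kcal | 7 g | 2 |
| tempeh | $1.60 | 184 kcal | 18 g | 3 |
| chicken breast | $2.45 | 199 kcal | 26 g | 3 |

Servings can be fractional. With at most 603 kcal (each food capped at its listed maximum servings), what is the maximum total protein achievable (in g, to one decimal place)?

78.6 g

Protein per kcal: chicken breast 0.1307, tempeh 0.09783, cottage cheese 0.09302, almonds 0.03431.
Take 3 servings of chicken breast: uses 597 kcal, +78.0 g protein (running total 78.0 g).
Take 0.03261 servings of tempeh: uses 6 kcal, +0.6 g protein (running total 78.6 g).
Greedy by best ratio exhausts the calories allowance optimally: 78.6 g.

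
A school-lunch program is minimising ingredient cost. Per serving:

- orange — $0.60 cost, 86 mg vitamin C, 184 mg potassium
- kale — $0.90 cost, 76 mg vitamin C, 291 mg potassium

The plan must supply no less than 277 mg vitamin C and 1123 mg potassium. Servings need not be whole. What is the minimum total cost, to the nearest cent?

Compare the cost at each extreme point of the feasible region.
orange only: max(277/86, 1123/184) = 6.103 servings → $3.66.
kale only: max(277/76, 1123/291) = 3.859 servings → $3.47.
orange + kale: the both-tight solution has a negative serving — not a feasible corner.
So the least-cost plan costs $3.47.

$3.47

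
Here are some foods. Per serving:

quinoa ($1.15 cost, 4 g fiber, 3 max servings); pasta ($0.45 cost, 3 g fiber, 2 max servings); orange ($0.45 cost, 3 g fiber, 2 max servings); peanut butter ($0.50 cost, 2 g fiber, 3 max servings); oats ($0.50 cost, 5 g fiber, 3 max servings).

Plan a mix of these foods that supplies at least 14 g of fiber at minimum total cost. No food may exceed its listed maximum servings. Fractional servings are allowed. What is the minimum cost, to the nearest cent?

$1.40

Cost per g of fiber: oats $0.1000, pasta $0.1500, orange $0.1500, peanut butter $0.2500, quinoa $0.2875.
Take 2.8 servings of oats: +14.0 g fiber for $1.40 (total $1.40, still need 0.0 g).
Greedy by cheapest-per-g is optimal for a single linear constraint, so the minimum cost is $1.40.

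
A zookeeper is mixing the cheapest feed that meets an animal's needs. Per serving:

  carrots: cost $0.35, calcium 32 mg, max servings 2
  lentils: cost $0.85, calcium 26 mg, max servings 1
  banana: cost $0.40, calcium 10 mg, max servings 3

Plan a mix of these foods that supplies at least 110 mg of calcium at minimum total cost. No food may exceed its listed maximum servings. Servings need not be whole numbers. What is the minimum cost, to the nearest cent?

$2.35

Cost per mg of calcium: carrots $0.0109, lentils $0.0327, banana $0.0400.
Take 2 servings of carrots: +64.0 mg calcium for $0.70 (total $0.70, still need 46.0 mg).
Take 1 serving of lentils: +26.0 mg calcium for $0.85 (total $1.55, still need 20.0 mg).
Take 2 servings of banana: +20.0 mg calcium for $0.80 (total $2.35, still need 0.0 mg).
Greedy by cheapest-per-mg is optimal for a single linear constraint, so the minimum cost is $2.35.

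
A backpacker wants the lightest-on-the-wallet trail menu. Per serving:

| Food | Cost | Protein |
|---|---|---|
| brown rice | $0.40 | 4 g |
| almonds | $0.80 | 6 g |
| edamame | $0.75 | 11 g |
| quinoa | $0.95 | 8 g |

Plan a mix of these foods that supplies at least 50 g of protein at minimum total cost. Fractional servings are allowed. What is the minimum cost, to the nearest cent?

$3.41

Cost per g of protein: edamame $0.0682, brown rice $0.1000, quinoa $0.1187, almonds $0.1333.
With no serving limits, use only edamame: 50 g / 11 g = 4.545 servings × $0.75 = $3.41.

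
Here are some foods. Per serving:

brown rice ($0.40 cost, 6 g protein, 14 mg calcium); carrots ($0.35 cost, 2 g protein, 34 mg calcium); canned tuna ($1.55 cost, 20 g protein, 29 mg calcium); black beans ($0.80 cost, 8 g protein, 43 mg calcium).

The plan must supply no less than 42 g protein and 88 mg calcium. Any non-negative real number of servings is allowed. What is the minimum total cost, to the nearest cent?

$2.80

Minimising a linear cost over {protein ≥ 42, calcium ≥ 88, servings ≥ 0} — the optimum is at a vertex, using one or two foods.
brown rice only: max(42/6, 88/14) = 7 servings → $2.80.
carrots only: max(42/2, 88/34) = 21 servings → $7.35.
canned tuna only: max(42/20, 88/29) = 3.034 servings → $4.70.
black beans only: max(42/8, 88/43) = 5.25 servings → $4.20.
brown rice + carrots: the both-tight solution has a negative serving — not a feasible corner.
brown rice + canned tuna with both tight: 5.113 servings and 0.566 servings → $2.92.
brown rice + black beans: intersection lies outside the first quadrant.
carrots + canned tuna with both tight: 0.8714 servings and 2.013 servings → $3.42.
carrots + black beans with both targets exact would need a negative amount; discard.
canned tuna + black beans with both tight: 1.755 servings and 0.8631 servings → $3.41.
So the least-cost plan costs $2.80.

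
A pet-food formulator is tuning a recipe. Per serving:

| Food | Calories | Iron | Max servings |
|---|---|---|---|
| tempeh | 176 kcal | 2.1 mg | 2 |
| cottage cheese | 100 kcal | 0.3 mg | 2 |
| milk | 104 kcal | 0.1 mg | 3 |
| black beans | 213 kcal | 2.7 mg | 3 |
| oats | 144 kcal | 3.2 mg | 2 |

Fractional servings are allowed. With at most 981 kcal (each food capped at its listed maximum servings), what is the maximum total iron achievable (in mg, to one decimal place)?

15.1 mg

Iron per kcal: oats 0.02222, black beans 0.01268, tempeh 0.01193, cottage cheese 0.003, milk 0.0009615.
Take 2 servings of oats: uses 288 kcal, +6.4 mg iron (running total 6.4 mg).
Take 3 servings of black beans: uses 639 kcal, +8.1 mg iron (running total 14.5 mg).
Take 0.3068 servings of tempeh: uses 54 kcal, +0.6 mg iron (running total 15.1 mg).
Filling greedily by iron-per-kcal is optimal for one linear limit, giving 15.1 mg.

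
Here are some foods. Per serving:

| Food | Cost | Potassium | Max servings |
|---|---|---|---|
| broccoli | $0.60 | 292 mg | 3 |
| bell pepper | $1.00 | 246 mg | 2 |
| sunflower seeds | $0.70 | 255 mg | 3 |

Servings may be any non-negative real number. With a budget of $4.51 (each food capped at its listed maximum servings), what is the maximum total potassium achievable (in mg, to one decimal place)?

Potassium per dollar: broccoli 486.7, sunflower seeds 364.3, bell pepper 246.
Take 3 servings of broccoli: spends $1.80, +876.0 mg potassium (running total 876.0 mg).
Take 3 servings of sunflower seeds: spends $2.10, +765.0 mg potassium (running total 1641.0 mg).
Take 0.61 servings of bell pepper: spends $0.61, +150.1 mg potassium (running total 1791.1 mg).
Greedy by best ratio exhausts the cost allowance optimally: 1791.1 mg.

1791.1 mg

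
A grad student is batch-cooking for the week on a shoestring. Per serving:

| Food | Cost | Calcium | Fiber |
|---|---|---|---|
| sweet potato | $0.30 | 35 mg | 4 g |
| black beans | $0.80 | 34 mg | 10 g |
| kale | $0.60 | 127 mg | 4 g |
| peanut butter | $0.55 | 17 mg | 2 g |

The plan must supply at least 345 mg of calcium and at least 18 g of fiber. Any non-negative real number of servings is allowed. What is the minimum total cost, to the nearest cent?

sweet potato only: max(345/35, 18/4) = 9.857 servings → $2.96.
black beans only: max(345/34, 18/10) = 10.15 servings → $8.12.
kale only: max(345/127, 18/4) = 4.5 servings → $2.70.
peanut butter only: max(345/17, 18/2) = 20.29 servings → $11.16.
sweet potato + black beans: intersection lies outside the first quadrant.
sweet potato + kale with both tight: 2.462 servings and 2.038 servings → $1.96.
sweet potato + peanut butter with both targets exact would need a negative amount; discard.
black beans + kale with both tight: 0.7989 servings and 2.503 servings → $2.14.
black beans + peanut butter with both targets exact would need a negative amount; discard.
kale + peanut butter with both tight: 2.065 servings and 4.871 servings → $3.92.
The minimum over all feasible corners is $1.96.

$1.96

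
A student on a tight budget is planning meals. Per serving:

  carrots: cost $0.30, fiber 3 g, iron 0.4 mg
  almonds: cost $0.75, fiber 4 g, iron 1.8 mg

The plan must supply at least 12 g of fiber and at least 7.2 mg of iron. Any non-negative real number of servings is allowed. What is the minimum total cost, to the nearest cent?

$3.00

With two linear requirements the optimum uses one or two foods; enumerate the corners.
carrots only: max(12/3, 7.2/0.4) = 18 servings → $5.40.
almonds only: max(12/4, 7.2/1.8) = 4 servings → $3.00.
carrots + almonds with both targets exact would need a negative amount; discard.
The minimum over all feasible corners is $3.00.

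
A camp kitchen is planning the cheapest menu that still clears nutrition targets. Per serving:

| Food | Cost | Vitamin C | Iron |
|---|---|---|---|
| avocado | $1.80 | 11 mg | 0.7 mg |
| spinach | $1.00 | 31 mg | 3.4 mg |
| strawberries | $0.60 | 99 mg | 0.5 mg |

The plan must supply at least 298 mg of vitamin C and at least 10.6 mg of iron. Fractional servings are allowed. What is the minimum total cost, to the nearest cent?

$4.08

For a min-cost LP with two ≥-constraints, a basic feasible solution has at most two positive variables.
avocado only: max(298/11, 10.6/0.7) = 27.09 servings → $48.76.
spinach only: max(298/31, 10.6/3.4) = 9.613 servings → $9.61.
strawberries only: max(298/99, 10.6/0.5) = 21.2 servings → $12.72.
avocado + spinach with both targets exact would need a negative amount; discard.
avocado + strawberries with both tight: 14.11 servings and 1.442 servings → $26.27.
spinach + strawberries with both tight: 2.804 servings and 2.132 servings → $4.08.
The minimum over all feasible corners is $4.08.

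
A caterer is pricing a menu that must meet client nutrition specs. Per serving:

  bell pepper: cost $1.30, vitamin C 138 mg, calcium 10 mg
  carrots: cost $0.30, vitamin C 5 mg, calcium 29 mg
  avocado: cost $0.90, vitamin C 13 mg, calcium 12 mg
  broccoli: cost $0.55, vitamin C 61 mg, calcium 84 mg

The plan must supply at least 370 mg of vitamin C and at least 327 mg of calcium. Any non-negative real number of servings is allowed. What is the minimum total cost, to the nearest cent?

$3.34

For a min-cost LP with two ≥-constraints, a basic feasible solution has at most two positive variables.
bell pepper only: max(370/138, 327/10) = 32.7 servings → $42.51.
carrots only: max(370/5, 327/29) = 74 servings → $22.20.
avocado only: max(370/13, 327/12) = 28.46 servings → $25.62.
broccoli only: max(370/61, 327/84) = 6.066 servings → $3.34.
bell pepper + carrots with both tight: 2.301 servings and 10.48 servings → $6.14.
bell pepper + avocado with both tight: 0.1239 servings and 27.15 servings → $24.59.
bell pepper + broccoli with both tight: 1.014 servings and 3.772 servings → $3.39.
carrots + avocado: the both-tight solution has a negative serving — not a feasible corner.
carrots + broccoli: intersection lies outside the first quadrant.
avocado + broccoli: the both-tight solution has a negative serving — not a feasible corner.
So the least-cost plan costs $3.34.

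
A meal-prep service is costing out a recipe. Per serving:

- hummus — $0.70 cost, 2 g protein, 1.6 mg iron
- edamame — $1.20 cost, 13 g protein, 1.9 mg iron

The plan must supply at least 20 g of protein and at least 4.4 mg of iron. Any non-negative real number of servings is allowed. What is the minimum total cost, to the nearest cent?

The cheapest plan sits at a corner of the feasible region — with two constraints it uses at most two foods.
hummus only: max(20/2, 4.4/1.6) = 10 servings → $7.00.
edamame only: max(20/13, 4.4/1.9) = 2.316 servings → $2.78.
hummus + edamame with both tight: 1.129 servings and 1.365 servings → $2.43.
Cheapest feasible corner: $2.43.

$2.43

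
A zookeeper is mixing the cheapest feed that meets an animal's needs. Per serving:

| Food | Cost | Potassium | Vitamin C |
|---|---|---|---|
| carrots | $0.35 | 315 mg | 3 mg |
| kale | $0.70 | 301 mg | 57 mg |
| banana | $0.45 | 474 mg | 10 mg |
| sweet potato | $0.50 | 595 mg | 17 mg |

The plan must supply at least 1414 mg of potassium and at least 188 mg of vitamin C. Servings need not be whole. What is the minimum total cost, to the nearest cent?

$2.55

A basic optimal solution has at most two foods positive. Try each food alone and each pair with both targets met exactly.
carrots only: max(1414/315, 188/3) = 62.67 servings → $21.93.
kale only: max(1414/301, 188/57) = 4.698 servings → $3.29.
banana only: max(1414/474, 188/10) = 18.8 servings → $8.46.
sweet potato only: max(1414/595, 188/17) = 11.06 servings → $5.53.
carrots + kale with both tight: 1.408 servings and 3.224 servings → $2.75.
carrots + banana: intersection lies outside the first quadrant.
carrots + sweet potato: intersection lies outside the first quadrant.
kale + banana with both tight: 3.123 servings and 1 servings → $2.64.
kale + sweet potato with both tight: 3.05 servings and 0.8337 servings → $2.55.
banana + sweet potato with both targets exact would need a negative amount; discard.
The minimum over all feasible corners is $2.55.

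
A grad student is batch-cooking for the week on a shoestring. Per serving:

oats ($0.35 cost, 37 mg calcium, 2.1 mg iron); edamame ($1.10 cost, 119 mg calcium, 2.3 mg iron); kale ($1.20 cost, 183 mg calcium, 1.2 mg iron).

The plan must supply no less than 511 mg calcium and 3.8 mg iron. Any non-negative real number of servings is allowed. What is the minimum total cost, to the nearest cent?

This is a tiny linear program; its minimum lies at a vertex of the feasible set. List the vertices and price them.
oats only: max(511/37, 3.8/2.1) = 13.81 servings → $4.83.
edamame only: max(511/119, 3.8/2.3) = 4.294 servings → $4.72.
kale only: max(511/183, 3.8/1.2) = 3.167 servings → $3.80.
oats + edamame with both targets exact would need a negative amount; discard.
oats + kale with both tight: 0.2418 servings and 2.743 servings → $3.38.
edamame + kale with both tight: 0.2956 servings and 2.6 servings → $3.45.
Cheapest feasible corner: $3.38.

$3.38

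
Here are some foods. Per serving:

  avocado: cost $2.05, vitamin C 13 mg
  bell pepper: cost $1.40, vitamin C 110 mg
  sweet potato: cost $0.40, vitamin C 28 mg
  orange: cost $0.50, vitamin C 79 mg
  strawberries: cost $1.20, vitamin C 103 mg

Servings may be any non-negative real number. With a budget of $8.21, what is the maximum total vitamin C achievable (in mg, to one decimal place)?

1297.2 mg

Vitamin C per dollar: orange 158, strawberries 85.83, bell pepper 78.57, sweet potato 70, avocado 6.341.
With no serving limits, spend the whole cost allowance on orange: $8.21 / $0.50 × 79 mg = 1297.2 mg.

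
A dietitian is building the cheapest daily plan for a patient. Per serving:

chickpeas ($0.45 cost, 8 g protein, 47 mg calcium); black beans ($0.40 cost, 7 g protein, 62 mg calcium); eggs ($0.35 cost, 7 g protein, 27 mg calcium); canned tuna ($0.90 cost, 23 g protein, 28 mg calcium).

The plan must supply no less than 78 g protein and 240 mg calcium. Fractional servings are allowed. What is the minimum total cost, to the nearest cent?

The cheapest plan sits at a corner of the feasible region — with two constraints it uses at most two foods.
chickpeas only: max(78/8, 240/47) = 9.75 servings → $4.39.
black beans only: max(78/7, 240/62) = 11.14 servings → $4.46.
eggs only: max(78/7, 240/27) = 11.14 servings → $3.90.
canned tuna only: max(78/23, 240/28) = 8.571 servings → $7.71.
chickpeas + black beans: the both-tight solution has a negative serving — not a feasible corner.
chickpeas + eggs: the both-tight solution has a negative serving — not a feasible corner.
chickpeas + canned tuna with both tight: 3.893 servings and 2.037 servings → $3.59.
black beans + eggs with both targets exact would need a negative amount; discard.
black beans + canned tuna with both tight: 2.712 servings and 2.566 servings → $3.39.
eggs + canned tuna with both tight: 7.849 servings and 1.002 servings → $3.65.
The minimum over all feasible corners is $3.39.

$3.39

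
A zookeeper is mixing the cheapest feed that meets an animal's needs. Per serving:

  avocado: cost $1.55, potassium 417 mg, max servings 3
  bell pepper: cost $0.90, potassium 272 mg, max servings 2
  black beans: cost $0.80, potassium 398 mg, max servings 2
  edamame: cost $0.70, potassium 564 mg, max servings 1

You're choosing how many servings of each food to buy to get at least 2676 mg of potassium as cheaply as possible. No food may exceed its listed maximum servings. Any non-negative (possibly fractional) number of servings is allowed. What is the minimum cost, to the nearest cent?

Cost per mg of potassium: edamame $0.0012, black beans $0.0020, bell pepper $0.0033, avocado $0.0037.
Take 1 serving of edamame: +564.0 mg potassium for $0.70 (total $0.70, still need 2112.0 mg).
Take 2 servings of black beans: +796.0 mg potassium for $1.60 (total $2.30, still need 1316.0 mg).
Take 2 servings of bell pepper: +544.0 mg potassium for $1.80 (total $4.10, still need 772.0 mg).
Take 1.851 servings of avocado: +772.0 mg potassium for $2.87 (total $6.97, still need 0.0 mg).
Greedy by cheapest-per-mg is optimal for a single linear constraint, so the minimum cost is $6.97.

$6.97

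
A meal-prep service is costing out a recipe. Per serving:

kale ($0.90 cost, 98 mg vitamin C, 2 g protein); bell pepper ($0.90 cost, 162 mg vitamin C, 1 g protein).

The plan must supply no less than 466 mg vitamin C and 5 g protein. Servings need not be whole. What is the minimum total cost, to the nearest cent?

$3.13

Compare the cost at each extreme point of the feasible region.
kale only: max(466/98, 5/2) = 4.755 servings → $4.28.
bell pepper only: max(466/162, 5/1) = 5 servings → $4.50.
kale + bell pepper with both tight: 1.522 servings and 1.956 servings → $3.13.
So the least-cost plan costs $3.13.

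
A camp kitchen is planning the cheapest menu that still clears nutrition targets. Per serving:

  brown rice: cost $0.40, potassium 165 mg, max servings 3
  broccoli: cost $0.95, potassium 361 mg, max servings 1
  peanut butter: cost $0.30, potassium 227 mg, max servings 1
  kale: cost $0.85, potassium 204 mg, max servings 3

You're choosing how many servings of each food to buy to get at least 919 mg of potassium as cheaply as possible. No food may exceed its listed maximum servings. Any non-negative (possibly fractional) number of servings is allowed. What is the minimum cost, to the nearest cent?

$2.02

Cost per mg of potassium: peanut butter $0.0013, brown rice $0.0024, broccoli $0.0026, kale $0.0042.
Take 1 serving of peanut butter: +227.0 mg potassium for $0.30 (total $0.30, still need 692.0 mg).
Take 3 servings of brown rice: +495.0 mg potassium for $1.20 (total $1.50, still need 197.0 mg).
Take 0.5457 servings of broccoli: +197.0 mg potassium for $0.52 (total $2.02, still need 0.0 mg).
Filling from the cheapest source first is optimal under one linear minimum: $2.02.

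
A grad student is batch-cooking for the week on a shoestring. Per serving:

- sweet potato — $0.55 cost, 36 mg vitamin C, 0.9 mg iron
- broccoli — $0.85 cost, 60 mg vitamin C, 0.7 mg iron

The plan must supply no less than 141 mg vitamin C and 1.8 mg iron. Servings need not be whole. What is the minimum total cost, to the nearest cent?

$2.01

Check every corner: each single food scaled to meet both minima, and each pair solved so both constraints bind.
sweet potato only: max(141/36, 1.8/0.9) = 3.917 servings → $2.15.
broccoli only: max(141/60, 1.8/0.7) = 2.571 servings → $2.19.
sweet potato + broccoli with both tight: 0.3229 servings and 2.156 servings → $2.01.
So the least-cost plan costs $2.01.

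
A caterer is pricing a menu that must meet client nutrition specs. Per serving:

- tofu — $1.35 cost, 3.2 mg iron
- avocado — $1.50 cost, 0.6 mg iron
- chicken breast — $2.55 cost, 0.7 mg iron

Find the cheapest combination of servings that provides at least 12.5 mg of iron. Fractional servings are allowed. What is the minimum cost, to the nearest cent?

$5.27

Cost per mg of iron: tofu $0.4219, avocado $2.5000, chicken breast $3.6429.
With no serving limits, use only tofu: 12.5 mg / 3.2 mg = 3.906 servings × $1.35 = $5.27.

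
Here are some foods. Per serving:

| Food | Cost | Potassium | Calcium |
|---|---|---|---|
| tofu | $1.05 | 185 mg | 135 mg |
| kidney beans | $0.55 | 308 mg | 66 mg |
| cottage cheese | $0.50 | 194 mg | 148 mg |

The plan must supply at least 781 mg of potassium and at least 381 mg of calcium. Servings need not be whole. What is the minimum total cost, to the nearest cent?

At the optimum either one food covers both requirements or two foods hit both targets exactly; no other combination can be cheaper.
tofu only: max(781/185, 381/135) = 4.222 servings → $4.43.
kidney beans only: max(781/308, 381/66) = 5.773 servings → $3.17.
cottage cheese only: max(781/194, 381/148) = 4.026 servings → $2.01.
tofu + kidney beans with both tight: 2.24 servings and 1.19 servings → $3.01.
tofu + cottage cheese: the both-tight solution has a negative serving — not a feasible corner.
kidney beans + cottage cheese with both tight: 1.271 servings and 2.007 servings → $1.70.
Cheapest feasible corner: $1.70.

$1.70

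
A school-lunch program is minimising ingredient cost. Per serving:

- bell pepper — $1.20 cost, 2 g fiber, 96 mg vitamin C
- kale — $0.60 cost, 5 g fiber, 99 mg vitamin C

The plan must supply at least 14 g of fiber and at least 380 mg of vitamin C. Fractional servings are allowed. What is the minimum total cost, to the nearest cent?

$2.30

bell pepper only: max(14/2, 380/96) = 7 servings → $8.40.
kale only: max(14/5, 380/99) = 3.838 servings → $2.30.
bell pepper + kale with both tight: 1.823 servings and 2.071 servings → $3.43.
So the least-cost plan costs $2.30.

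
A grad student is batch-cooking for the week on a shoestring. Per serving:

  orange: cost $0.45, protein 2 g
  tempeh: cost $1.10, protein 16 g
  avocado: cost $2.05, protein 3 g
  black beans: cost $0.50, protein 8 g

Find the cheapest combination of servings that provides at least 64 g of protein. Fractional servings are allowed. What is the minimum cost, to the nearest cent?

$4.00

Cost per g of protein: black beans $0.0625, tempeh $0.0688, orange $0.2250, avocado $0.6833.
With no serving limits, use only black beans: 64 g / 8 g = 8 servings × $0.50 = $4.00.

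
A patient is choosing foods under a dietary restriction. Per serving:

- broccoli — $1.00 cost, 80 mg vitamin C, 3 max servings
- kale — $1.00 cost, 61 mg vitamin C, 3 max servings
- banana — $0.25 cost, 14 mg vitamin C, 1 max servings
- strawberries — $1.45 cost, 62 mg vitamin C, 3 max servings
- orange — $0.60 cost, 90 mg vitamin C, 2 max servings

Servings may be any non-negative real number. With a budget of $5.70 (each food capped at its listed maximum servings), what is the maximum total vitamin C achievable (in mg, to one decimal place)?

511.5 mg

Vitamin C per dollar: orange 150, broccoli 80, kale 61, banana 56, strawberries 42.76.
Take 2 servings of orange: spends $1.20, +180.0 mg vitamin C (running total 180.0 mg).
Take 3 servings of broccoli: spends $3.00, +240.0 mg vitamin C (running total 420.0 mg).
Take 1.5 servings of kale: spends $1.50, +91.5 mg vitamin C (running total 511.5 mg).
Filling greedily by vitamin C-per-dollar is optimal for one linear limit, giving 511.5 mg.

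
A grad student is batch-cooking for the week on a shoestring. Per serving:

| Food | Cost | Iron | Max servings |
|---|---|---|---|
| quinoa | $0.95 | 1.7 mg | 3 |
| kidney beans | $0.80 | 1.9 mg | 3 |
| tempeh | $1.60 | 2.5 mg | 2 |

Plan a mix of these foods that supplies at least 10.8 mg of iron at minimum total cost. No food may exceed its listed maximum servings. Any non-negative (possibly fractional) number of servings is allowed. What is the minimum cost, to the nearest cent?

$5.25

Cost per mg of iron: kidney beans $0.4211, quinoa $0.5588, tempeh $0.6400.
Take 3 servings of kidney beans: +5.7 mg iron for $2.40 (total $2.40, still need 5.1 mg).
Take 3 servings of quinoa: +5.1 mg iron for $2.85 (total $5.25, still need 0.0 mg).
Filling from the cheapest source first is optimal under one linear minimum: $5.25.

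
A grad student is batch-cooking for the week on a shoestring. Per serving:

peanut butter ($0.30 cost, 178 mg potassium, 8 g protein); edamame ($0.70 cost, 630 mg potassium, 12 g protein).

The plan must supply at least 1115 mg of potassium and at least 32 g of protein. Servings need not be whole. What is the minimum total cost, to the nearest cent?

An LP optimum is at a vertex; with two nutrient constraints at most two foods are used. Check each candidate.
peanut butter only: max(1115/178, 32/8) = 6.264 servings → $1.88.
edamame only: max(1115/630, 32/12) = 2.667 servings → $1.87.
peanut butter + edamame with both tight: 2.335 servings and 1.11 servings → $1.48.
So the least-cost plan costs $1.48.

$1.48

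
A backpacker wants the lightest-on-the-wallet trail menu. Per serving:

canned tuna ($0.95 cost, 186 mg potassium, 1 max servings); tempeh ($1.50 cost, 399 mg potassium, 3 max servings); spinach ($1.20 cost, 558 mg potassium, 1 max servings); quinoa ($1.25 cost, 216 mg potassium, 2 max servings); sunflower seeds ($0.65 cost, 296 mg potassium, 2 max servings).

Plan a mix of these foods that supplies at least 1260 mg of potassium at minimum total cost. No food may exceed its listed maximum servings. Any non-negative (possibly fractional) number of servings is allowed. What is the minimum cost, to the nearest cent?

$2.91

Cost per mg of potassium: spinach $0.0022, sunflower seeds $0.0022, tempeh $0.0038, canned tuna $0.0051, quinoa $0.0058.
Take 1 serving of spinach: +558.0 mg potassium for $1.20 (total $1.20, still need 702.0 mg).
Take 2 servings of sunflower seeds: +592.0 mg potassium for $1.30 (total $2.50, still need 110.0 mg).
Take 0.2757 servings of tempeh: +110.0 mg potassium for $0.41 (total $2.91, still need 0.0 mg).
Filling from the cheapest source first is optimal under one linear minimum: $2.91.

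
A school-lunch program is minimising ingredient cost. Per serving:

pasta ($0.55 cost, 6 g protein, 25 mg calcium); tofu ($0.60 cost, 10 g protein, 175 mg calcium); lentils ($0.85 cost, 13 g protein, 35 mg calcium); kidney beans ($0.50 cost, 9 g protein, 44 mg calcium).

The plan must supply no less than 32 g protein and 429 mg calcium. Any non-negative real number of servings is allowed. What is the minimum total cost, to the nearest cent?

With two linear requirements the optimum uses one or two foods; enumerate the corners.
pasta only: max(32/6, 429/25) = 17.16 servings → $9.44.
tofu only: max(32/10, 429/175) = 3.2 servings → $1.92.
lentils only: max(32/13, 429/35) = 12.26 servings → $10.42.
kidney beans only: max(32/9, 429/44) = 9.75 servings → $4.88.
pasta + tofu with both tight: 1.637 servings and 2.217 servings → $2.23.
pasta + lentils: intersection lies outside the first quadrant.
pasta + kidney beans with both targets exact would need a negative amount; discard.
tofu + lentils with both tight: 2.315 servings and 0.6805 servings → $1.97.
tofu + kidney beans with both tight: 2.161 servings and 1.154 servings → $1.87.
lentils + kidney beans: the both-tight solution has a negative serving — not a feasible corner.
So the least-cost plan costs $1.87.

$1.87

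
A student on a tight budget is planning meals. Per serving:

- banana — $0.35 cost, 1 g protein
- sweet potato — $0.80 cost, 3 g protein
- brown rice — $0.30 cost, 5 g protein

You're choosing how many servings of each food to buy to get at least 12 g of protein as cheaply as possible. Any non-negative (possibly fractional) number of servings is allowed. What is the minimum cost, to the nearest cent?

Cost per g of protein: brown rice $0.0600, sweet potato $0.2667, banana $0.3500.
With no serving limits, use only brown rice: 12 g / 5 g = 2.4 servings × $0.30 = $0.72.

$0.72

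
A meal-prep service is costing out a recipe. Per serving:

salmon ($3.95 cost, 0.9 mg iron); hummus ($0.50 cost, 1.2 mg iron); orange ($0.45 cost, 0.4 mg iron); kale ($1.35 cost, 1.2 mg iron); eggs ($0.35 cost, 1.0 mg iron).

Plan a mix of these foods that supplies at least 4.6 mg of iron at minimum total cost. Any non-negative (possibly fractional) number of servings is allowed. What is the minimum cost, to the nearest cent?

Cost per mg of iron: eggs $0.3500, hummus $0.4167, orange $1.1250, kale $1.1250, salmon $4.3889.
With no serving limits, use only eggs: 4.6 mg / 1.0 mg = 4.6 servings × $0.35 = $1.61.

$1.61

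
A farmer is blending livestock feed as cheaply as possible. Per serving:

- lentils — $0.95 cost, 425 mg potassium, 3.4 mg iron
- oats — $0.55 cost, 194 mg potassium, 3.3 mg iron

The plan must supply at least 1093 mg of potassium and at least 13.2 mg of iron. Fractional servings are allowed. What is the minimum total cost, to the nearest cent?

This is a tiny linear program; its minimum lies at a vertex of the feasible set. List the vertices and price them.
lentils only: max(1093/425, 13.2/3.4) = 3.882 servings → $3.69.
oats only: max(1093/194, 13.2/3.3) = 5.634 servings → $3.10.
lentils + oats with both tight: 1.408 servings and 2.549 servings → $2.74.
Cheapest feasible corner: $2.74.

$2.74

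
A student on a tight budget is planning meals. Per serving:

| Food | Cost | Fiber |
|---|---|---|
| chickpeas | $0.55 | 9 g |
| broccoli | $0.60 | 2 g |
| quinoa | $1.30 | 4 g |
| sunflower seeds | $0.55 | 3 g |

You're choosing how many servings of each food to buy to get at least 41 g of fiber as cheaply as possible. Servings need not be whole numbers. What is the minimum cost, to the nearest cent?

Cost per g of fiber: chickpeas $0.0611, sunflower seeds $0.1833, broccoli $0.3000, quinoa $0.3250.
With no serving limits, use only chickpeas: 41 g / 9 g = 4.556 servings × $0.55 = $2.51.

$2.51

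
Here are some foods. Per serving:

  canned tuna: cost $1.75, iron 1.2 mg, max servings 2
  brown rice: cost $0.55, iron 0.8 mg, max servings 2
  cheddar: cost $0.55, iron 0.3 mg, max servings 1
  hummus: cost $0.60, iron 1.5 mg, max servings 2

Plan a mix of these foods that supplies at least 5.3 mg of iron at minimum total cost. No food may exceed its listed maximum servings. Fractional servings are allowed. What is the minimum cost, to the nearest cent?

$3.32

Cost per mg of iron: hummus $0.4000, brown rice $0.6875, canned tuna $1.4583, cheddar $1.8333.
Take 2 servings of hummus: +3.0 mg iron for $1.20 (total $1.20, still need 2.3 mg).
Take 2 servings of brown rice: +1.6 mg iron for $1.10 (total $2.30, still need 0.7 mg).
Take 0.5833 servings of canned tuna: +0.7 mg iron for $1.02 (total $3.32, still need 0.0 mg).
Filling from the cheapest source first is optimal under one linear minimum: $3.32.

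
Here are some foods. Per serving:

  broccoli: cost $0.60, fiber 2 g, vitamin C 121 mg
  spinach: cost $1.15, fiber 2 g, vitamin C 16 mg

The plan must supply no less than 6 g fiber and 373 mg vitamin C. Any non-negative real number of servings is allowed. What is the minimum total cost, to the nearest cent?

Compare the cost at each extreme point of the feasible region.
broccoli only: max(6/2, 373/121) = 3.083 servings → $1.85.
spinach only: max(6/2, 373/16) = 23.31 servings → $26.81.
broccoli + spinach: intersection lies outside the first quadrant.
Cheapest feasible corner: $1.85.

$1.85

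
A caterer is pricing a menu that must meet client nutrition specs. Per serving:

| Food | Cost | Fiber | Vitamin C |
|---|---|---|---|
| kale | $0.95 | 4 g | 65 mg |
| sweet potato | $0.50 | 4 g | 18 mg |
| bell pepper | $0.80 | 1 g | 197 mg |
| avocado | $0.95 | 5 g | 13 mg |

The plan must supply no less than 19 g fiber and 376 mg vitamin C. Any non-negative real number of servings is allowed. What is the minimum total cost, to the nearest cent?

Compare the cost at each extreme point of the feasible region.
kale only: max(19/4, 376/65) = 5.785 servings → $5.50.
sweet potato only: max(19/4, 376/18) = 20.89 servings → $10.44.
bell pepper only: max(19/1, 376/197) = 19 servings → $15.20.
avocado only: max(19/5, 376/13) = 28.92 servings → $27.48.
kale + sweet potato: intersection lies outside the first quadrant.
kale + bell pepper with both tight: 4.657 servings and 0.3721 servings → $4.72.
kale + avocado: the both-tight solution has a negative serving — not a feasible corner.
sweet potato + bell pepper with both tight: 4.373 servings and 1.509 servings → $3.39.
sweet potato + avocado: the both-tight solution has a negative serving — not a feasible corner.
bell pepper + avocado with both tight: 1.68 servings and 3.464 servings → $4.63.
So the least-cost plan costs $3.39.

$3.39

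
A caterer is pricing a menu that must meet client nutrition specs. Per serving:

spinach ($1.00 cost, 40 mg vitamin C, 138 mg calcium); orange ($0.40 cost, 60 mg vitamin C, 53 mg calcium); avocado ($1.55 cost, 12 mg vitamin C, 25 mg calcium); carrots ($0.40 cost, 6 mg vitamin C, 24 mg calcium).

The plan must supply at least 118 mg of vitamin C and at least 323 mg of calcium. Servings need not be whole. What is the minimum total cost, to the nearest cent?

spinach only: max(118/40, 323/138) = 2.95 servings → $2.95.
orange only: max(118/60, 323/53) = 6.094 servings → $2.44.
avocado only: max(118/12, 323/25) = 12.92 servings → $20.03.
carrots only: max(118/6, 323/24) = 19.67 servings → $7.87.
spinach + orange with both tight: 2.131 servings and 0.5461 servings → $2.35.
spinach + avocado with both tight: 1.412 servings and 5.128 servings → $9.36.
spinach + carrots with both targets exact would need a negative amount; discard.
orange + avocado with both targets exact would need a negative amount; discard.
orange + carrots with both tight: 0.7968 servings and 11.7 servings → $5.00.
avocado + carrots with both tight: 6.478 servings and 6.71 servings → $12.73.
So the least-cost plan costs $2.35.

$2.35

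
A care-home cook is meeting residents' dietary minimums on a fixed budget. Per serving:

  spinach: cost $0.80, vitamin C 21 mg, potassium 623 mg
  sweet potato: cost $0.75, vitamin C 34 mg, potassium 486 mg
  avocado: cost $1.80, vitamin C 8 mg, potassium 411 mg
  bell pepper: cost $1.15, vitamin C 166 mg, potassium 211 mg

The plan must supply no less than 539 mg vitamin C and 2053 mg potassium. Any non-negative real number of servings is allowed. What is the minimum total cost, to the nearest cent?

$5.24

spinach only: max(539/21, 2053/623) = 25.67 servings → $20.53.
sweet potato only: max(539/34, 2053/486) = 15.85 servings → $11.89.
avocado only: max(539/8, 2053/411) = 67.38 servings → $121.28.
bell pepper only: max(539/166, 2053/211) = 9.73 servings → $11.19.
spinach + sweet potato: the both-tight solution has a negative serving — not a feasible corner.
spinach + avocado: intersection lies outside the first quadrant.
spinach + bell pepper with both tight: 2.294 servings and 2.957 servings → $5.24.
sweet potato + avocado: the both-tight solution has a negative serving — not a feasible corner.
sweet potato + bell pepper with both tight: 3.089 servings and 2.614 servings → $5.32.
avocado + bell pepper with both tight: 3.413 servings and 3.083 servings → $9.69.
The minimum over all feasible corners is $5.24.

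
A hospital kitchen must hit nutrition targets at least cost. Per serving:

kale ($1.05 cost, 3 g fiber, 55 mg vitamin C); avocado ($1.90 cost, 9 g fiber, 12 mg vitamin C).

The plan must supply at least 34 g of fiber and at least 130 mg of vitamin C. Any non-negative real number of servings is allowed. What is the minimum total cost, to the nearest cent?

$7.87

This is a tiny linear program; its minimum lies at a vertex of the feasible set. List the vertices and price them.
kale only: max(34/3, 130/55) = 11.33 servings → $11.90.
avocado only: max(34/9, 130/12) = 10.83 servings → $20.58.
kale + avocado with both tight: 1.66 servings and 3.224 servings → $7.87.
The minimum over all feasible corners is $7.87.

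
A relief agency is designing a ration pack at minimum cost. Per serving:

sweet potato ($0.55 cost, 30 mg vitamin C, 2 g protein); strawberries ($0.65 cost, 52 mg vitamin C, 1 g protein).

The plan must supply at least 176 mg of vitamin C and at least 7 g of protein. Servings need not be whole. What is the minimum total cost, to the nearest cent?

$2.64

The cheapest plan sits at a corner of the feasible region — with two constraints it uses at most two foods.
sweet potato only: max(176/30, 7/2) = 5.867 servings → $3.23.
strawberries only: max(176/52, 7/1) = 7 servings → $4.55.
sweet potato + strawberries with both tight: 2.541 servings and 1.919 servings → $2.64.
Cheapest feasible corner: $2.64.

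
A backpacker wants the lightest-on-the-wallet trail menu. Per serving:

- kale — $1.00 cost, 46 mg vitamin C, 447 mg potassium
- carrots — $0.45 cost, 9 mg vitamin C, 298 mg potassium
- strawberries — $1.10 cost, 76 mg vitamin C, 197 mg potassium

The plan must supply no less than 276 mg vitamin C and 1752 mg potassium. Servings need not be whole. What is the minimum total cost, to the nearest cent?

A basic optimal solution has at most two foods positive. Try each food alone and each pair with both targets met exactly.
kale only: max(276/46, 1752/447) = 6 servings → $6.00.
carrots only: max(276/9, 1752/298) = 30.67 servings → $13.80.
strawberries only: max(276/76, 1752/197) = 8.893 servings → $9.78.
kale + carrots: the both-tight solution has a negative serving — not a feasible corner.
kale + strawberries with both tight: 3.163 servings and 1.717 servings → $5.05.
carrots + strawberries with both tight: 3.774 servings and 3.185 servings → $5.20.
The minimum over all feasible corners is $5.05.

$5.05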